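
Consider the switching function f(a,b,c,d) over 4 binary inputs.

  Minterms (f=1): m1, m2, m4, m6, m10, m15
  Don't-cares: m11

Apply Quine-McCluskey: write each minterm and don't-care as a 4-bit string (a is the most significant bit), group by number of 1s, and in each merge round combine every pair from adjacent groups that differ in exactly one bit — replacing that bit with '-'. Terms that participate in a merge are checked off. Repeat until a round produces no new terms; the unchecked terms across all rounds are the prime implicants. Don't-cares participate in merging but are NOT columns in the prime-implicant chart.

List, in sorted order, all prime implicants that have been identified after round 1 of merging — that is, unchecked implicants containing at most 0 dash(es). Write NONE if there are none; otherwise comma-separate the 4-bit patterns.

size-2^0 implicants → 0001  0010(✓)  0100(✓)  0110(✓)  1010(✓)  1011(✓)  1111(✓)
size-2^1 implicants → -010  0-10  01-0  1-11  101-
Unchecked terms (primes): -010, 0-10, 0001, 01-0, 1-11, 101-

0001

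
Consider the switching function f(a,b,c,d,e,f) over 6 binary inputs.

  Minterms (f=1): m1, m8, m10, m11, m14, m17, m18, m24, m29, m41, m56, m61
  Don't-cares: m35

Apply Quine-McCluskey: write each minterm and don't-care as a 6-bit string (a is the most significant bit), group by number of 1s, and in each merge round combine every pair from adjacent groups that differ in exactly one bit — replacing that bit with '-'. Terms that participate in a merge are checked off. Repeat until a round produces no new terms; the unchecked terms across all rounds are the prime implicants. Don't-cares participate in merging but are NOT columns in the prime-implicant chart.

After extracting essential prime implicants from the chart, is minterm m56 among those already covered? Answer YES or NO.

size-2^0 implicants → 000001(✓)  001000(✓)  001010(✓)  001011(✓)  001110(✓)  010001(✓)  010010  011000(✓)  011101(✓)  100011  101001  111000(✓)  111101(✓)
size-2^1 implicants → -11000  -11101  0-0001  0-1000  001-10  0010-0  00101-
Unchecked terms (primes): -11000, -11101, 0-0001, 0-1000, 001-10, 0010-0, 00101-, 010010, 100011, 101001
Minterm coverage:
  m1 ⊆ 0-0001 [E]
  m8 ⊆ 0-1000,0010-0
  m10 ⊆ 001-10,0010-0,00101-
  m11 ⊆ 00101- [E]
  m14 ⊆ 001-10 [E]
  m17 ⊆ 0-0001 [E]
  m18 ⊆ 010010 [E]
  m24 ⊆ -11000,0-1000
  m29 ⊆ -11101 [E]
  m41 ⊆ 101001 [E]
  m56 ⊆ -11000 [E]
  m61 ⊆ -11101 [E]
E = {-11000, -11101, 0-0001, 001-10, 00101-, 010010, 101001}

YES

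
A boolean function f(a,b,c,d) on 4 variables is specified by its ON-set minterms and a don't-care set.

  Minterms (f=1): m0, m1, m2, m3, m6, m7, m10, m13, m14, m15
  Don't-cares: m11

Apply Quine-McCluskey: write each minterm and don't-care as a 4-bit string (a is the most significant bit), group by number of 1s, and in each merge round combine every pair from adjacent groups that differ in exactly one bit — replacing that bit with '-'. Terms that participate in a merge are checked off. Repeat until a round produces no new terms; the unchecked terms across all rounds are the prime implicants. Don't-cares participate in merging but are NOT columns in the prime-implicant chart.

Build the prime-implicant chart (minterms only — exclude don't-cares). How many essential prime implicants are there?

3

size-2^0 implicants → 0000(✓)  0001(✓)  0010(✓)  0011(✓)  0110(✓)  0111(✓)  1010(✓)  1011(✓)  1101(✓)  1110(✓)  1111(✓)
size-2^1 implicants → -010(✓)  -011(✓)  -110(✓)  -111(✓)  0-10(✓)  0-11(✓)  00-0(✓)  00-1(✓)  000-(✓)  001-(✓)  011-(✓)  1-10(✓)  1-11(✓)  101-(✓)  11-1  111-(✓)
size-2^2 implicants → --10(✓)  --11(✓)  -01-(✓)  -11-(✓)  0-1-(✓)  00--  1-1-(✓)
size-2^3 implicants → --1-
Unchecked terms (primes): --1-, 00--, 11-1
Minterm coverage:
  m0 ⊆ 00-- [E]
  m1 ⊆ 00-- [E]
  m2 ⊆ --1-,00--
  m3 ⊆ --1-,00--
  m6 ⊆ --1- [E]
  m7 ⊆ --1- [E]
  m10 ⊆ --1- [E]
  m13 ⊆ 11-1 [E]
  m14 ⊆ --1- [E]
  m15 ⊆ --1-,11-1
E = {--1-, 00--, 11-1}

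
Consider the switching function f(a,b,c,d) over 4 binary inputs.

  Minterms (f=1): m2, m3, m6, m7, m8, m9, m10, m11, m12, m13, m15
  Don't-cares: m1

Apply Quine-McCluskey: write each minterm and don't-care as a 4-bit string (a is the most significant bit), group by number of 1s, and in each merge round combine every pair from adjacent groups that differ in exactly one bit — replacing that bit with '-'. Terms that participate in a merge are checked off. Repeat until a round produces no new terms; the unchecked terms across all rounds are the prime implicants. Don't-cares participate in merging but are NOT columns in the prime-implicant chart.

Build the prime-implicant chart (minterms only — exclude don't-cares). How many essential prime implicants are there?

2

size-2^0 implicants → 0001(✓)  0010(✓)  0011(✓)  0110(✓)  0111(✓)  1000(✓)  1001(✓)  1010(✓)  1011(✓)  1100(✓)  1101(✓)  1111(✓)
size-2^1 implicants → -001(✓)  -010(✓)  -011(✓)  -111(✓)  0-10(✓)  0-11(✓)  00-1(✓)  001-(✓)  011-(✓)  1-00(✓)  1-01(✓)  1-11(✓)  10-0(✓)  10-1(✓)  100-(✓)  101-(✓)  11-1(✓)  110-(✓)
size-2^2 implicants → --11  -0-1  -01-  0-1-  1--1  1-0-  10--
Unchecked terms (primes): --11, -0-1, -01-, 0-1-, 1--1, 1-0-, 10--
Minterm coverage:
  m2 ⊆ -01-,0-1-
  m3 ⊆ --11,-0-1,-01-,0-1-
  m6 ⊆ 0-1- [E]
  m7 ⊆ --11,0-1-
  m8 ⊆ 1-0-,10--
  m9 ⊆ -0-1,1--1,1-0-,10--
  m10 ⊆ -01-,10--
  m11 ⊆ --11,-0-1,-01-,1--1,10--
  m12 ⊆ 1-0- [E]
  m13 ⊆ 1--1,1-0-
  m15 ⊆ --11,1--1
E = {0-1-, 1-0-}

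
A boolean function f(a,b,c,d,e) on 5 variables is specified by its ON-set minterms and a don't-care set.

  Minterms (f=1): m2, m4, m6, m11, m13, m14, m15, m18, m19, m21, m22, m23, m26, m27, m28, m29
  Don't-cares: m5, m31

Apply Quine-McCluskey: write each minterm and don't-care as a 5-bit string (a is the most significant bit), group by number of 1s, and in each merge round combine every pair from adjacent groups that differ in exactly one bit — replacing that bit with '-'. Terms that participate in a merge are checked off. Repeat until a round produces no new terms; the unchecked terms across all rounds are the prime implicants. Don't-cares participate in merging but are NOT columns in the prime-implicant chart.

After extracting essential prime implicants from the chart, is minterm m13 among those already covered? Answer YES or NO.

NO

size-2^0 implicants → 00010(✓)  00100(✓)  00101(✓)  00110(✓)  01011(✓)  01101(✓)  01110(✓)  01111(✓)  10010(✓)  10011(✓)  10101(✓)  10110(✓)  10111(✓)  11010(✓)  11011(✓)  11100(✓)  11101(✓)  11111(✓)
size-2^1 implicants → -0010(✓)  -0101(✓)  -0110(✓)  -1011(✓)  -1101(✓)  -1111(✓)  0-101(✓)  0-110  00-10(✓)  001-0  0010-  01-11(✓)  011-1(✓)  0111-  1-010(✓)  1-011(✓)  1-101(✓)  1-111(✓)  10-10(✓)  10-11(✓)  1001-(✓)  101-1(✓)  1011-(✓)  11-11(✓)  1101-(✓)  111-1(✓)  1110-
size-2^2 implicants → --101  -0-10  -1-11  -11-1  1--11  1-01-  1-1-1  10-1-
Unchecked terms (primes): --101, -0-10, -1-11, -11-1, 0-110, 001-0, 0010-, 0111-, 1--11, 1-01-, 1-1-1, 10-1-, 1110-
Minterm coverage:
  m2 ⊆ -0-10 [E]
  m4 ⊆ 001-0,0010-
  m6 ⊆ -0-10,0-110,001-0
  m11 ⊆ -1-11 [E]
  m13 ⊆ --101,-11-1
  m14 ⊆ 0-110,0111-
  m15 ⊆ -1-11,-11-1,0111-
  m18 ⊆ -0-10,1-01-,10-1-
  m19 ⊆ 1--11,1-01-,10-1-
  m21 ⊆ --101,1-1-1
  m22 ⊆ -0-10,10-1-
  m23 ⊆ 1--11,1-1-1,10-1-
  m26 ⊆ 1-01- [E]
  m27 ⊆ -1-11,1--11,1-01-
  m28 ⊆ 1110- [E]
  m29 ⊆ --101,-11-1,1-1-1,1110-
E = {-0-10, -1-11, 1-01-, 1110-}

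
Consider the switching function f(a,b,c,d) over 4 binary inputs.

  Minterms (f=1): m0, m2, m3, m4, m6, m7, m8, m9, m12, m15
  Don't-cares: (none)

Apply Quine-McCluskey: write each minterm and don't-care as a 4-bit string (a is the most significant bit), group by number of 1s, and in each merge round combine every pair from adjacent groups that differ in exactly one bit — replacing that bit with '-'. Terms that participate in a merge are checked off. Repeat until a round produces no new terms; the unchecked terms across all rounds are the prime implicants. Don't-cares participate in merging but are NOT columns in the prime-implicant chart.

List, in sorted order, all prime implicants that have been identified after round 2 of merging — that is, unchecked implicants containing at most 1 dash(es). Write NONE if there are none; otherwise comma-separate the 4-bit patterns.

Round 0: 0000✓ 0010✓ 0011✓ 0100✓ 0110✓ 0111✓ 1000✓ 1001✓ 1100✓ 1111✓
Round 1: -000✓ -100✓ -111 0-00✓ 0-10✓ 0-11✓ 00-0✓ 001-✓ 01-0✓ 011-✓ 1-00✓ 100-
Round 2: --00 0--0 0-1-
PIs = {--00, -111, 0--0, 0-1-, 100-}

-111, 100-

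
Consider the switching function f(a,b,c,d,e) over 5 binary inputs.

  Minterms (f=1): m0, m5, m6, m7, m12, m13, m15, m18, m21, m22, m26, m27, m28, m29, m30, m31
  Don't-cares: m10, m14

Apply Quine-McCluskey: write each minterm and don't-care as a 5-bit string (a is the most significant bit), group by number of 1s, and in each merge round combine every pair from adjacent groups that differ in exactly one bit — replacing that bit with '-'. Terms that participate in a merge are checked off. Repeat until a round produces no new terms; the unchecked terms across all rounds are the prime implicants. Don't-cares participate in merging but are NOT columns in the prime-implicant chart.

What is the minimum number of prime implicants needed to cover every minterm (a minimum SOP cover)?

size-2^0 implicants → 00000  00101(✓)  00110(✓)  00111(✓)  01010(✓)  01100(✓)  01101(✓)  01110(✓)  01111(✓)  10010(✓)  10101(✓)  10110(✓)  11010(✓)  11011(✓)  11100(✓)  11101(✓)  11110(✓)  11111(✓)
size-2^1 implicants → -0101(✓)  -0110(✓)  -1010(✓)  -1100(✓)  -1101(✓)  -1110(✓)  -1111(✓)  0-101(✓)  0-110(✓)  0-111(✓)  001-1(✓)  0011-(✓)  01-10(✓)  011-0(✓)  011-1(✓)  0110-(✓)  0111-(✓)  1-010(✓)  1-101(✓)  1-110(✓)  10-10(✓)  11-10(✓)  11-11(✓)  1101-(✓)  111-0(✓)  111-1(✓)  1110-(✓)  1111-(✓)
size-2^2 implicants → --101  --110  -1-10  -11-0(✓)  -11-1(✓)  -110-(✓)  -111-(✓)  0-1-1  0-11-  011--(✓)  1--10  11-1-  111--(✓)
size-2^3 implicants → -11--
Unchecked terms (primes): --101, --110, -1-10, -11--, 0-1-1, 0-11-, 00000, 1--10, 11-1-
Minterm coverage:
  m0 ⊆ 00000 [E]
  m5 ⊆ --101,0-1-1
  m6 ⊆ --110,0-11-
  m7 ⊆ 0-1-1,0-11-
  m12 ⊆ -11-- [E]
  m13 ⊆ --101,-11--,0-1-1
  m15 ⊆ -11--,0-1-1,0-11-
  m18 ⊆ 1--10 [E]
  m21 ⊆ --101 [E]
  m22 ⊆ --110,1--10
  m26 ⊆ -1-10,1--10,11-1-
  m27 ⊆ 11-1- [E]
  m28 ⊆ -11-- [E]
  m29 ⊆ --101,-11--
  m30 ⊆ --110,-1-10,-11--,1--10,11-1-
  m31 ⊆ -11--,11-1-
E = {--101, -11--, 00000, 1--10, 11-1-}
Petrick residual → 0-11-
Cover = cd'e + bc + a'cd + a'b'c'd'e' + ade' + abd  |cover|=6

6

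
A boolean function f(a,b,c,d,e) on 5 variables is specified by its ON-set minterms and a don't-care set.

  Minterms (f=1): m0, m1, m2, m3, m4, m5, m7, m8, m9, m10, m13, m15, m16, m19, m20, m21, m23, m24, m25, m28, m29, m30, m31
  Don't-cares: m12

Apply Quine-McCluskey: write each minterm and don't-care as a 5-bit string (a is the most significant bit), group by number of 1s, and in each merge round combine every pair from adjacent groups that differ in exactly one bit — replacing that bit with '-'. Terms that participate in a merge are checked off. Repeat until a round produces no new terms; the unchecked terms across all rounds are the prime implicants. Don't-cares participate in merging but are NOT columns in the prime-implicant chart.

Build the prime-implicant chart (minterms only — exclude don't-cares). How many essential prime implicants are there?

size-2^0 implicants → 00000(✓)  00001(✓)  00010(✓)  00011(✓)  00100(✓)  00101(✓)  00111(✓)  01000(✓)  01001(✓)  01010(✓)  01100(✓)  01101(✓)  01111(✓)  10000(✓)  10011(✓)  10100(✓)  10101(✓)  10111(✓)  11000(✓)  11001(✓)  11100(✓)  11101(✓)  11110(✓)  11111(✓)
size-2^1 implicants → -0000(✓)  -0011(✓)  -0100(✓)  -0101(✓)  -0111(✓)  -1000(✓)  -1001(✓)  -1100(✓)  -1101(✓)  -1111(✓)  0-000(✓)  0-001(✓)  0-010(✓)  0-100(✓)  0-101(✓)  0-111(✓)  00-00(✓)  00-01(✓)  00-11(✓)  000-0(✓)  000-1(✓)  0000-(✓)  0001-(✓)  001-1(✓)  0010-(✓)  01-00(✓)  01-01(✓)  010-0(✓)  0100-(✓)  011-1(✓)  0110-(✓)  1-000(✓)  1-100(✓)  1-101(✓)  1-111(✓)  10-00(✓)  10-11(✓)  101-1(✓)  1010-(✓)  11-00(✓)  11-01(✓)  1100-(✓)  111-0(✓)  111-1(✓)  1110-(✓)  1111-(✓)
size-2^2 implicants → --000(✓)  --100(✓)  --101(✓)  --111(✓)  -0-00(✓)  -0-11  -01-1(✓)  -010-(✓)  -1-00(✓)  -1-01(✓)  -100-(✓)  -11-1(✓)  -110-(✓)  0--00(✓)  0--01(✓)  0-0-0  0-00-(✓)  0-1-1(✓)  0-10-(✓)  00--1  00-0-(✓)  000--  01-0-(✓)  1--00(✓)  1-1-1(✓)  1-10-(✓)  11-0-(✓)  111--
size-2^3 implicants → ---00  --1-1  --10-  -1-0-  0--0-
Unchecked terms (primes): ---00, --1-1, --10-, -0-11, -1-0-, 0--0-, 0-0-0, 00--1, 000--, 111--
Minterm coverage:
  m0 ⊆ ---00,0--0-,0-0-0,000--
  m1 ⊆ 0--0-,00--1,000--
  m2 ⊆ 0-0-0,000--
  m3 ⊆ -0-11,00--1,000--
  m4 ⊆ ---00,--10-,0--0-
  m5 ⊆ --1-1,--10-,0--0-,00--1
  m7 ⊆ --1-1,-0-11,00--1
  m8 ⊆ ---00,-1-0-,0--0-,0-0-0
  m9 ⊆ -1-0-,0--0-
  m10 ⊆ 0-0-0 [E]
  m13 ⊆ --1-1,--10-,-1-0-,0--0-
  m15 ⊆ --1-1 [E]
  m16 ⊆ ---00 [E]
  m19 ⊆ -0-11 [E]
  m20 ⊆ ---00,--10-
  m21 ⊆ --1-1,--10-
  m23 ⊆ --1-1,-0-11
  m24 ⊆ ---00,-1-0-
  m25 ⊆ -1-0- [E]
  m28 ⊆ ---00,--10-,-1-0-,111--
  m29 ⊆ --1-1,--10-,-1-0-,111--
  m30 ⊆ 111-- [E]
  m31 ⊆ --1-1,111--
E = {---00, --1-1, -0-11, -1-0-, 0-0-0, 111--}

6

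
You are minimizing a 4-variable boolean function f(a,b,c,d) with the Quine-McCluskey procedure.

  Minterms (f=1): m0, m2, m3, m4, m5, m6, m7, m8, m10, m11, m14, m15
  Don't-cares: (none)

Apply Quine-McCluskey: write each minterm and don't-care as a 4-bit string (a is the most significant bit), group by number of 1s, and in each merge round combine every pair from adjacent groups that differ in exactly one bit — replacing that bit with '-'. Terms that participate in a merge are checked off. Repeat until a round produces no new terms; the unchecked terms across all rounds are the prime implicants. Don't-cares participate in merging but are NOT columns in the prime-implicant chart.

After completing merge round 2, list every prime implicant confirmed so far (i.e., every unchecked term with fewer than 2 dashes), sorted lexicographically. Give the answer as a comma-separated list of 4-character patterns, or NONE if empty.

Round 0: 0000✓ 0010✓ 0011✓ 0100✓ 0101✓ 0110✓ 0111✓ 1000✓ 1010✓ 1011✓ 1110✓ 1111✓
Round 1: -000✓ -010✓ -011✓ -110✓ -111✓ 0-00✓ 0-10✓ 0-11✓ 00-0✓ 001-✓ 01-0✓ 01-1✓ 010-✓ 011-✓ 1-10✓ 1-11✓ 10-0✓ 101-✓ 111-✓
Round 2: --10✓ --11✓ -0-0 -01-✓ -11-✓ 0--0 0-1-✓ 01-- 1-1-✓
Round 3: --1-
PIs = {--1-, -0-0, 0--0, 01--}

NONE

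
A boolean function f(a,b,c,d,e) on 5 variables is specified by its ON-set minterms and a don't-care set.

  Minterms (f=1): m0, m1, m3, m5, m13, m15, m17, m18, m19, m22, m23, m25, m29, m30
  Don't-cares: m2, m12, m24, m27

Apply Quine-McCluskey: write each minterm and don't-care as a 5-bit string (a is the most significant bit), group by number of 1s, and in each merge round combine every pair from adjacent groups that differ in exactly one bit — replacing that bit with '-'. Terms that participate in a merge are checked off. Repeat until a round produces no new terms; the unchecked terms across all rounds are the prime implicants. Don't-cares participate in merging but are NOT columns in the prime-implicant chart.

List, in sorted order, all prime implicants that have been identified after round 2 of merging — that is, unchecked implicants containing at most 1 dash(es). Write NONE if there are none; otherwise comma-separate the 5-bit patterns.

-1101, 0-101, 00-01, 011-1, 0110-, 1-110, 11-01, 1100-

size-2^0 implicants → 00000(✓)  00001(✓)  00010(✓)  00011(✓)  00101(✓)  01100(✓)  01101(✓)  01111(✓)  10001(✓)  10010(✓)  10011(✓)  10110(✓)  10111(✓)  11000(✓)  11001(✓)  11011(✓)  11101(✓)  11110(✓)
size-2^1 implicants → -0001(✓)  -0010(✓)  -0011(✓)  -1101  0-101  00-01  000-0(✓)  000-1(✓)  0000-(✓)  0001-(✓)  011-1  0110-  1-001(✓)  1-011(✓)  1-110  10-10(✓)  10-11(✓)  100-1(✓)  1001-(✓)  1011-(✓)  11-01  110-1(✓)  1100-
size-2^2 implicants → -00-1  -001-  000--  1-0-1  10-1-
Unchecked terms (primes): -00-1, -001-, -1101, 0-101, 00-01, 000--, 011-1, 0110-, 1-0-1, 1-110, 10-1-, 11-01, 1100-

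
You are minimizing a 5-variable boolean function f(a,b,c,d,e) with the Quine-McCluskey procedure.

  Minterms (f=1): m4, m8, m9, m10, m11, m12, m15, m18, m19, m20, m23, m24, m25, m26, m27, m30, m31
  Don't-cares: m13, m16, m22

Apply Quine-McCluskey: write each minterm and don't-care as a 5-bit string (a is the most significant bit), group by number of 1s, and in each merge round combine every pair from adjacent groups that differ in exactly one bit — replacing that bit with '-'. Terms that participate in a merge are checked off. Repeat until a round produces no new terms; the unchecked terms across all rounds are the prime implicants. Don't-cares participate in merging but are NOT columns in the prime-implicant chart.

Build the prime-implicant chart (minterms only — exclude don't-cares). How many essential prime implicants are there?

2

[col 0] 00100*, 01000*, 01001*, 01010*, 01011*, 01100*, 01101*, 01111*, 10000*, 10010*, 10011*, 10100*, 10110*, 10111*, 11000*, 11001*, 11010*, 11011*, 11110*, 11111*
[col 1] -0100, -1000*, -1001*, -1010*, -1011*, -1111*, 0-100, 01-00*, 01-01*, 01-11*, 010-0*, 010-1*, 0100-*, 0101-*, 011-1*, 0110-*, 1-000*, 1-010*, 1-011*, 1-110*, 1-111*, 10-00*, 10-10*, 10-11*, 100-0*, 1001-*, 101-0*, 1011-*, 11-10*, 11-11*, 110-0*, 110-1*, 1100-*, 1101-*, 1111-*
[col 2] -1-11, -10-0*, -10-1*, -100-*, -101-*, 01--1, 01-0-, 010--*, 1--10*, 1--11*, 1-0-0, 1-01-*, 1-11-*, 10--0, 10-1-*, 11-1-*, 110--*
[col 3] -10--, 1--1-
Prime implicants: -0100, -1-11, -10--, 0-100, 01--1, 01-0-, 1--1-, 1-0-0, 10--0
PI chart (minterm → PIs covering it):
  4 | -0100,0-100
  8 | -10--,01-0-
  9 | -10--,01--1,01-0-
  10 | -10--  (sole → essential)
  11 | -1-11,-10--,01--1
  12 | 0-100,01-0-
  15 | -1-11,01--1
  18 | 1--1-,1-0-0,10--0
  19 | 1--1-  (sole → essential)
  20 | -0100,10--0
  23 | 1--1-  (sole → essential)
  24 | -10--,1-0-0
  25 | -10--  (sole → essential)
  26 | -10--,1--1-,1-0-0
  27 | -1-11,-10--,1--1-
  30 | 1--1-  (sole → essential)
  31 | -1-11,1--1-
Essential prime implicants: -10--, 1--1-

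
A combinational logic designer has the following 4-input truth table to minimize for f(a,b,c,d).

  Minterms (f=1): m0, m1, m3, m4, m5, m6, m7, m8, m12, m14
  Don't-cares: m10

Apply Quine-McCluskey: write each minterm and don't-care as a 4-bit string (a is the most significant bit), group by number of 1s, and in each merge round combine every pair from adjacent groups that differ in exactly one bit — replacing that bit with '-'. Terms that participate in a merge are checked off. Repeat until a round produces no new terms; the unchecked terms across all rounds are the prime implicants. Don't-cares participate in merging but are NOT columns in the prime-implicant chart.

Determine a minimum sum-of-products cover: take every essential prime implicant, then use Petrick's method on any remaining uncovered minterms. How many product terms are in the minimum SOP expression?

[col 0] 0000*, 0001*, 0011*, 0100*, 0101*, 0110*, 0111*, 1000*, 1010*, 1100*, 1110*
[col 1] -000*, -100*, -110*, 0-00*, 0-01*, 0-11*, 00-1*, 000-*, 01-0*, 01-1*, 010-*, 011-*, 1-00*, 1-10*, 10-0*, 11-0*
[col 2] --00, -1-0, 0--1, 0-0-, 01--, 1--0
Prime implicants: --00, -1-0, 0--1, 0-0-, 01--, 1--0
PI chart (minterm → PIs covering it):
  0 | --00,0-0-
  1 | 0--1,0-0-
  3 | 0--1  (sole → essential)
  4 | --00,-1-0,0-0-,01--
  5 | 0--1,0-0-,01--
  6 | -1-0,01--
  7 | 0--1,01--
  8 | --00,1--0
  12 | --00,-1-0,1--0
  14 | -1-0,1--0
Essential prime implicants: 0--1
Petrick residual → --00, -1-0
Minimum SOP uses 3 PIs: c'd' + bd' + a'd

3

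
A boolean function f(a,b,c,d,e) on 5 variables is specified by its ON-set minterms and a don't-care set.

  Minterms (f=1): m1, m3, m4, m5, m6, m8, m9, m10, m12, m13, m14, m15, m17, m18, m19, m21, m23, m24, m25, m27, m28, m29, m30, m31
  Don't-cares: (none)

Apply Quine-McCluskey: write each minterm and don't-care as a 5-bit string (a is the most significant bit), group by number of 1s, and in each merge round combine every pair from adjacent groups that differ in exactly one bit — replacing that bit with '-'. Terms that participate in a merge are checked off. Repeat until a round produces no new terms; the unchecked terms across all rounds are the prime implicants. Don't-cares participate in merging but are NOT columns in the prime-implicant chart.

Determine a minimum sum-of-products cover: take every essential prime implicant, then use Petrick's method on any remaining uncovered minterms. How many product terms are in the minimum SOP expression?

8

Round 0: 00001✓ 00011✓ 00100✓ 00101✓ 00110✓ 01000✓ 01001✓ 01010✓ 01100✓ 01101✓ 01110✓ 01111✓ 10001✓ 10010✓ 10011✓ 10101✓ 10111✓ 11000✓ 11001✓ 11011✓ 11100✓ 11101✓ 11110✓ 11111✓
Round 1: -0001✓ -0011✓ -0101✓ -1000✓ -1001✓ -1100✓ -1101✓ -1110✓ -1111✓ 0-001✓ 0-100✓ 0-101✓ 0-110✓ 00-01✓ 000-1✓ 001-0✓ 0010-✓ 01-00✓ 01-01✓ 01-10✓ 010-0✓ 0100-✓ 011-0✓ 011-1✓ 0110-✓ 0111-✓ 1-001✓ 1-011✓ 1-101✓ 1-111✓ 10-01✓ 10-11✓ 100-1✓ 1001- 101-1✓ 11-00✓ 11-01✓ 11-11✓ 110-1✓ 1100-✓ 111-0✓ 111-1✓ 1110-✓ 1111-✓
Round 2: --001✓ --101✓ -0-01✓ -00-1 -1-00✓ -1-01✓ -100-✓ -11-0✓ -11-1✓ -110-✓ -111-✓ 0--01✓ 0-1-0 0-10- 01--0 01-0-✓ 011--✓ 1--01✓ 1--11✓ 1-0-1✓ 1-1-1✓ 10--1✓ 11--1✓ 11-0-✓ 111--✓
Round 3: ---01 -1-0- -11-- 1---1
PIs = {---01, -00-1, -1-0-, -11--, 0-1-0, 0-10-, 01--0, 1---1, 1001-}
Coverage chart:
  m1: ---01,-00-1
  m3: -00-1 ←essential
  m4: 0-1-0,0-10-
  m5: ---01,0-10-
  m6: 0-1-0 ←essential
  m8: -1-0-,01--0
  m9: ---01,-1-0-
  m10: 01--0 ←essential
  m12: -1-0-,-11--,0-1-0,0-10-,01--0
  m13: ---01,-1-0-,-11--,0-10-
  m14: -11--,0-1-0,01--0
  m15: -11-- ←essential
  m17: ---01,-00-1,1---1
  m18: 1001- ←essential
  m19: -00-1,1---1,1001-
  m21: ---01,1---1
  m23: 1---1 ←essential
  m24: -1-0- ←essential
  m25: ---01,-1-0-,1---1
  m27: 1---1 ←essential
  m28: -1-0-,-11--
  m29: ---01,-1-0-,-11--,1---1
  m30: -11-- ←essential
  m31: -11--,1---1
Essential: -00-1, -1-0-, -11--, 0-1-0, 01--0, 1---1, 1001-
Petrick residual → ---01
Min cover (8 terms): d'e + b'c'e + bd' + bc + a'ce' + a'be' + ae + ab'c'd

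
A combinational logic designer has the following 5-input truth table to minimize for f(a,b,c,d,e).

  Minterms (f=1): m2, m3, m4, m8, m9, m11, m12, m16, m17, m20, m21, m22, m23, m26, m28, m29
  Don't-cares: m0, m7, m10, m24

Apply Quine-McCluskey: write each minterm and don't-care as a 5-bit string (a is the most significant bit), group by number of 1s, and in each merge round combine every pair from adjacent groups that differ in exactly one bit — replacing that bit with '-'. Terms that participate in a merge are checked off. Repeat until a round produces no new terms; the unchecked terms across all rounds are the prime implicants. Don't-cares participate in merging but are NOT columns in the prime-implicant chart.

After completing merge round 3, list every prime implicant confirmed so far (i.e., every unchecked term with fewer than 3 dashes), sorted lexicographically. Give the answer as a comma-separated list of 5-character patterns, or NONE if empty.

[col 0] 00000*, 00010*, 00011*, 00100*, 00111*, 01000*, 01001*, 01010*, 01011*, 01100*, 10000*, 10001*, 10100*, 10101*, 10110*, 10111*, 11000*, 11010*, 11100*, 11101*
[col 1] -0000*, -0100*, -0111, -1000*, -1010*, -1100*, 0-000*, 0-010*, 0-011*, 0-100*, 00-00*, 00-11, 000-0*, 0001-*, 01-00*, 010-0*, 010-1*, 0100-*, 0101-*, 1-000*, 1-100*, 1-101*, 10-00*, 10-01*, 1000-*, 101-0*, 101-1*, 1010-*, 1011-*, 11-00*, 110-0*, 1110-*
[col 2] --000*, --100*, -0-00*, -1-00*, -10-0, 0--00*, 0-0-0, 0-01-, 010--, 1--00*, 1-10-, 10-0-, 101--
[col 3] ---00
Prime implicants: ---00, -0111, -10-0, 0-0-0, 0-01-, 00-11, 010--, 1-10-, 10-0-, 101--

-0111, -10-0, 0-0-0, 0-01-, 00-11, 010--, 1-10-, 10-0-, 101--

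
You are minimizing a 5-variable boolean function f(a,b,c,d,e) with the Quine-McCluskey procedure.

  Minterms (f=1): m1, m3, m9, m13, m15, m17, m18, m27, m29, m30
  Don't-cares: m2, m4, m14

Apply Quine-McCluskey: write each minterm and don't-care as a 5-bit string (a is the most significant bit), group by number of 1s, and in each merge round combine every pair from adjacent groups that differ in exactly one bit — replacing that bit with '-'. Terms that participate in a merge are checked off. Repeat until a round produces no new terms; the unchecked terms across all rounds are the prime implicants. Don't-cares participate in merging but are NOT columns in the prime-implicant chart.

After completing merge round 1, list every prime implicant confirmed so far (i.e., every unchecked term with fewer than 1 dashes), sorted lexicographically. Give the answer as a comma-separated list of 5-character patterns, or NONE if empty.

Round 0: 00001✓ 00010✓ 00011✓ 00100 01001✓ 01101✓ 01110✓ 01111✓ 10001✓ 10010✓ 11011 11101✓ 11110✓
Round 1: -0001 -0010 -1101 -1110 0-001 000-1 0001- 01-01 011-1 0111-
PIs = {-0001, -0010, -1101, -1110, 0-001, 000-1, 0001-, 00100, 01-01, 011-1, 0111-, 11011}

00100, 11011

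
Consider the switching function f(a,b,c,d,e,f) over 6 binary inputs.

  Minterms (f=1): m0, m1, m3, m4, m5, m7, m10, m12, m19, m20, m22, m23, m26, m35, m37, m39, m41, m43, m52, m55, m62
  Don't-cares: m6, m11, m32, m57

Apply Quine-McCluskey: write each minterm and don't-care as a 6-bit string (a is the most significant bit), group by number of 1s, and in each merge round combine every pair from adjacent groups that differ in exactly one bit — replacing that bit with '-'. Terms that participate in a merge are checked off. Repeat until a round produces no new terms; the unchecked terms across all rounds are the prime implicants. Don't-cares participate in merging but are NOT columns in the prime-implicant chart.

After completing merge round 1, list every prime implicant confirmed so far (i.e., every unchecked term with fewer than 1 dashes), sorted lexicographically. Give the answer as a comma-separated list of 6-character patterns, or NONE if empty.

Round 0: 000000✓ 000001✓ 000011✓ 000100✓ 000101✓ 000110✓ 000111✓ 001010✓ 001011✓ 001100✓ 010011✓ 010100✓ 010110✓ 010111✓ 011010✓ 100000✓ 100011✓ 100101✓ 100111✓ 101001✓ 101011✓ 110100✓ 110111✓ 111001✓ 111110
Round 1: -00000 -00011✓ -00101✓ -00111✓ -01011✓ -10100 -10111✓ 0-0011✓ 0-0100✓ 0-0110✓ 0-0111✓ 0-1010 00-011✓ 00-100 000-00✓ 000-01✓ 000-11✓ 0000-1✓ 00000-✓ 0001-0✓ 0001-1✓ 00010-✓ 00011-✓ 00101- 010-11✓ 0101-0✓ 01011-✓ 1-0111✓ 1-1001 10-011✓ 100-11✓ 1001-1✓ 1010-1
Round 2: --0111 -0-011 -00-11 -001-1 0-0-11 0-01-0 0-011- 000--1 000-0- 0001--
PIs = {--0111, -0-011, -00-11, -00000, -001-1, -10100, 0-0-11, 0-01-0, 0-011-, 0-1010, 00-100, 000--1, 000-0-, 0001--, 00101-, 1-1001, 1010-1, 111110}

111110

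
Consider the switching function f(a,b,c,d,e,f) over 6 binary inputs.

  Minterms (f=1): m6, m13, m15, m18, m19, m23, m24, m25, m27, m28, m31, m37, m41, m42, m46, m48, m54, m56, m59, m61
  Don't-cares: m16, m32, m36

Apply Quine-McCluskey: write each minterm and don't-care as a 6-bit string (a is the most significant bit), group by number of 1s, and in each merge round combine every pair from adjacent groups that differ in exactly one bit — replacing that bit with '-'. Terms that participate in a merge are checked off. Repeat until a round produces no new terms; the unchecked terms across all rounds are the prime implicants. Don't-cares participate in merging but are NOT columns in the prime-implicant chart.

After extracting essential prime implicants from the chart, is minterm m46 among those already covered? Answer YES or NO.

[col 0] 000110, 001101*, 001111*, 010000*, 010010*, 010011*, 010111*, 011000*, 011001*, 011011*, 011100*, 011111*, 100000*, 100100*, 100101*, 101001, 101010*, 101110*, 110000*, 110110, 111000*, 111011*, 111101
[col 1] -10000*, -11000*, -11011, 0-1111, 0011-1, 01-000*, 01-011*, 01-111*, 010-11*, 0100-0, 01001-, 011-00, 011-11*, 0110-1, 01100-, 1-0000, 100-00, 10010-, 101-10, 11-000*
[col 2] -1-000, 01--11
Prime implicants: -1-000, -11011, 0-1111, 000110, 0011-1, 01--11, 0100-0, 01001-, 011-00, 0110-1, 01100-, 1-0000, 100-00, 10010-, 101-10, 101001, 110110, 111101
PI chart (minterm → PIs covering it):
  6 | 000110  (sole → essential)
  13 | 0011-1  (sole → essential)
  15 | 0-1111,0011-1
  18 | 0100-0,01001-
  19 | 01--11,01001-
  23 | 01--11  (sole → essential)
  24 | -1-000,011-00,01100-
  25 | 0110-1,01100-
  27 | -11011,01--11,0110-1
  28 | 011-00  (sole → essential)
  31 | 0-1111,01--11
  37 | 10010-  (sole → essential)
  41 | 101001  (sole → essential)
  42 | 101-10  (sole → essential)
  46 | 101-10  (sole → essential)
  48 | -1-000,1-0000
  54 | 110110  (sole → essential)
  56 | -1-000  (sole → essential)
  59 | -11011  (sole → essential)
  61 | 111101  (sole → essential)
Essential prime implicants: -1-000, -11011, 000110, 0011-1, 01--11, 011-00, 10010-, 101-10, 101001, 110110, 111101

YES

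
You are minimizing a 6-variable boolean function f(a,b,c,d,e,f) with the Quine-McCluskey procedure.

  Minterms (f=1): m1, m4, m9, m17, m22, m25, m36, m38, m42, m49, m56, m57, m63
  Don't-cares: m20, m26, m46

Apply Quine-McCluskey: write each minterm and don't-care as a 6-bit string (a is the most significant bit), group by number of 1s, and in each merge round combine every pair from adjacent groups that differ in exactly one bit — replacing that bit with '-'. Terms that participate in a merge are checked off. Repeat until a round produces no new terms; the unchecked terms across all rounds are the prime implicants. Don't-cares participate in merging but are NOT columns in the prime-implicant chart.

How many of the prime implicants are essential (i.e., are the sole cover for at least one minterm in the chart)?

6

Round 0: 000001✓ 000100✓ 001001✓ 010001✓ 010100✓ 010110✓ 011001✓ 011010 100100✓ 100110✓ 101010✓ 101110✓ 110001✓ 111000✓ 111001✓ 111111
Round 1: -00100 -10001✓ -11001✓ 0-0001✓ 0-0100 0-1001✓ 00-001✓ 01-001✓ 0101-0 10-110 1001-0 101-10 11-001✓ 11100-
Round 2: -1-001 0--001
PIs = {-00100, -1-001, 0--001, 0-0100, 0101-0, 011010, 10-110, 1001-0, 101-10, 11100-, 111111}
Coverage chart:
  m1: 0--001 ←essential
  m4: -00100,0-0100
  m9: 0--001 ←essential
  m17: -1-001,0--001
  m22: 0101-0 ←essential
  m25: -1-001,0--001
  m36: -00100,1001-0
  m38: 10-110,1001-0
  m42: 101-10 ←essential
  m49: -1-001 ←essential
  m56: 11100- ←essential
  m57: -1-001,11100-
  m63: 111111 ←essential
Essential: -1-001, 0--001, 0101-0, 101-10, 11100-, 111111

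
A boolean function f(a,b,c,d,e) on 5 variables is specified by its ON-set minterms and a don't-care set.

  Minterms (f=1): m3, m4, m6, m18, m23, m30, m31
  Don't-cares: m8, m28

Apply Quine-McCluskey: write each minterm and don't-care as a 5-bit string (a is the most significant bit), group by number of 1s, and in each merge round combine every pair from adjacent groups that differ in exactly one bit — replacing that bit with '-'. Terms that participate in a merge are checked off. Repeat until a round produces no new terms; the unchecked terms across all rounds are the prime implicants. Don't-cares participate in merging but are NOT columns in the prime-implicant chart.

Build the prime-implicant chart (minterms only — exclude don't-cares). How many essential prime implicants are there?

Round 0: 00011 00100✓ 00110✓ 01000 10010 10111✓ 11100✓ 11110✓ 11111✓
Round 1: 001-0 1-111 111-0 1111-
PIs = {00011, 001-0, 01000, 1-111, 10010, 111-0, 1111-}
Coverage chart:
  m3: 00011 ←essential
  m4: 001-0 ←essential
  m6: 001-0 ←essential
  m18: 10010 ←essential
  m23: 1-111 ←essential
  m30: 111-0,1111-
  m31: 1-111,1111-
Essential: 00011, 001-0, 1-111, 10010

4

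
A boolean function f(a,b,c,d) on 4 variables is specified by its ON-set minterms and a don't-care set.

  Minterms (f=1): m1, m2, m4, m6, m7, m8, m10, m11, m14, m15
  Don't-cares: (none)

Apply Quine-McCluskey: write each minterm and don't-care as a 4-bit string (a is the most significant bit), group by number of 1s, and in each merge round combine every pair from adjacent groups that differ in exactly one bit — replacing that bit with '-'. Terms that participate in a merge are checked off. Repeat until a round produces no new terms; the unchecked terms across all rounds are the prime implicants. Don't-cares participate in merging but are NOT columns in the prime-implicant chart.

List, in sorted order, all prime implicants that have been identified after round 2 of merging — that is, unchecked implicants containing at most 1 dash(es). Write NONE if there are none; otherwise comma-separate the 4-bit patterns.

0001, 01-0, 10-0

Round 0: 0001 0010✓ 0100✓ 0110✓ 0111✓ 1000✓ 1010✓ 1011✓ 1110✓ 1111✓
Round 1: -010✓ -110✓ -111✓ 0-10✓ 01-0 011-✓ 1-10✓ 1-11✓ 10-0 101-✓ 111-✓
Round 2: --10 -11- 1-1-
PIs = {--10, -11-, 0001, 01-0, 1-1-, 10-0}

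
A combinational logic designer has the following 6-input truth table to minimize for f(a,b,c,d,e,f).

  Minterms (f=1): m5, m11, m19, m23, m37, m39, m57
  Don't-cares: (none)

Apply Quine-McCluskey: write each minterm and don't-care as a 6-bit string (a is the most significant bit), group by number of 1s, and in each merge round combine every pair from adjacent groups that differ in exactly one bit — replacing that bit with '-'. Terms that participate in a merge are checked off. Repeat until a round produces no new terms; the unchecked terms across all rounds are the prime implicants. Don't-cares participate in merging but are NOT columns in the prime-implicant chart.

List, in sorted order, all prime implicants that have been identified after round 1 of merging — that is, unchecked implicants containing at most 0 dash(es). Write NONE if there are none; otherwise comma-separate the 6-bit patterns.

Round 0: 000101✓ 001011 010011✓ 010111✓ 100101✓ 100111✓ 111001
Round 1: -00101 010-11 1001-1
PIs = {-00101, 001011, 010-11, 1001-1, 111001}

001011, 111001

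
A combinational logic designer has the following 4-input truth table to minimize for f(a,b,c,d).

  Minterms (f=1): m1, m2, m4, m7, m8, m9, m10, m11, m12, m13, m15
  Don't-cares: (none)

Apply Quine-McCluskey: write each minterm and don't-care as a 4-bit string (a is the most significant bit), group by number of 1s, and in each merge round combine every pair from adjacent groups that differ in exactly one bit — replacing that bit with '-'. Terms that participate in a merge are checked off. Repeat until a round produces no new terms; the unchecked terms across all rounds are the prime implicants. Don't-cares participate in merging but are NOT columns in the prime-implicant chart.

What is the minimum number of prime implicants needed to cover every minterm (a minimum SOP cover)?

6

size-2^0 implicants → 0001(✓)  0010(✓)  0100(✓)  0111(✓)  1000(✓)  1001(✓)  1010(✓)  1011(✓)  1100(✓)  1101(✓)  1111(✓)
size-2^1 implicants → -001  -010  -100  -111  1-00(✓)  1-01(✓)  1-11(✓)  10-0(✓)  10-1(✓)  100-(✓)  101-(✓)  11-1(✓)  110-(✓)
size-2^2 implicants → 1--1  1-0-  10--
Unchecked terms (primes): -001, -010, -100, -111, 1--1, 1-0-, 10--
Minterm coverage:
  m1 ⊆ -001 [E]
  m2 ⊆ -010 [E]
  m4 ⊆ -100 [E]
  m7 ⊆ -111 [E]
  m8 ⊆ 1-0-,10--
  m9 ⊆ -001,1--1,1-0-,10--
  m10 ⊆ -010,10--
  m11 ⊆ 1--1,10--
  m12 ⊆ -100,1-0-
  m13 ⊆ 1--1,1-0-
  m15 ⊆ -111,1--1
E = {-001, -010, -100, -111}
Petrick residual → 1--1, 1-0-
Cover = b'c'd + b'cd' + bc'd' + bcd + ad + ac'  |cover|=6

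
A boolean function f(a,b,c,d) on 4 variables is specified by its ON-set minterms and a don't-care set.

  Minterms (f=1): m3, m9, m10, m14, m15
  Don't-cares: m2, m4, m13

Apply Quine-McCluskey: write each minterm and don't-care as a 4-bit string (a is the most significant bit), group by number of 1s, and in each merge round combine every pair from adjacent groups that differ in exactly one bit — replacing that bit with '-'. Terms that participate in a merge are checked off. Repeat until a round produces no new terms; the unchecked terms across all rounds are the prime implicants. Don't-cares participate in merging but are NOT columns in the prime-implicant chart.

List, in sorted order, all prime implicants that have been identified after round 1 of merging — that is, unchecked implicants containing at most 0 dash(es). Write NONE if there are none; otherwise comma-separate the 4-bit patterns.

0100

Round 0: 0010✓ 0011✓ 0100 1001✓ 1010✓ 1101✓ 1110✓ 1111✓
Round 1: -010 001- 1-01 1-10 11-1 111-
PIs = {-010, 001-, 0100, 1-01, 1-10, 11-1, 111-}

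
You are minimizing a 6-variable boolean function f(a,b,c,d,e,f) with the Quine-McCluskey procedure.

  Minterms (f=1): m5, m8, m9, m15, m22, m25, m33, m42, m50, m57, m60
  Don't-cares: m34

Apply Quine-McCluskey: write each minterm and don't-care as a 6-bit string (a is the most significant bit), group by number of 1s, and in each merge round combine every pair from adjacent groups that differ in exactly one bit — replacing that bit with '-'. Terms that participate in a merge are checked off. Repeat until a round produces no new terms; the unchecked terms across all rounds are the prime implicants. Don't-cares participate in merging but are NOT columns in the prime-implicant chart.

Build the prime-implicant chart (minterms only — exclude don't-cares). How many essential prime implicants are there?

size-2^0 implicants → 000101  001000(✓)  001001(✓)  001111  010110  011001(✓)  100001  100010(✓)  101010(✓)  110010(✓)  111001(✓)  111100
size-2^1 implicants → -11001  0-1001  00100-  1-0010  10-010
Unchecked terms (primes): -11001, 0-1001, 000101, 00100-, 001111, 010110, 1-0010, 10-010, 100001, 111100
Minterm coverage:
  m5 ⊆ 000101 [E]
  m8 ⊆ 00100- [E]
  m9 ⊆ 0-1001,00100-
  m15 ⊆ 001111 [E]
  m22 ⊆ 010110 [E]
  m25 ⊆ -11001,0-1001
  m33 ⊆ 100001 [E]
  m42 ⊆ 10-010 [E]
  m50 ⊆ 1-0010 [E]
  m57 ⊆ -11001 [E]
  m60 ⊆ 111100 [E]
E = {-11001, 000101, 00100-, 001111, 010110, 1-0010, 10-010, 100001, 111100}

9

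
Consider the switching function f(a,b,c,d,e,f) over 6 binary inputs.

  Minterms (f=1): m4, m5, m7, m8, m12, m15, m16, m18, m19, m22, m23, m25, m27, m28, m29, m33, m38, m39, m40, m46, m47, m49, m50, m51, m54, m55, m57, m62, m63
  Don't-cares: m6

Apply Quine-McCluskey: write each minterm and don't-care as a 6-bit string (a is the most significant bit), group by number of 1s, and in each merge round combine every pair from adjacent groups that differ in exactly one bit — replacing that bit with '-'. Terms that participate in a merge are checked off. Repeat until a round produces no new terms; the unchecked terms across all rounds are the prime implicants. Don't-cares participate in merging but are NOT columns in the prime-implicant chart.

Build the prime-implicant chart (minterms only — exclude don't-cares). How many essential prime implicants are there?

[col 0] 000100*, 000101*, 000110*, 000111*, 001000*, 001100*, 001111*, 010000*, 010010*, 010011*, 010110*, 010111*, 011001*, 011011*, 011100*, 011101*, 100001*, 100110*, 100111*, 101000*, 101110*, 101111*, 110001*, 110010*, 110011*, 110110*, 110111*, 111001*, 111110*, 111111*
[col 1] -00110*, -00111*, -01000, -01111*, -10010*, -10011*, -10110*, -10111*, -11001, 0-0110*, 0-0111*, 0-1100, 00-100, 00-111*, 0001-0*, 0001-1*, 00010-*, 00011-*, 001-00, 01-011, 010-10*, 010-11*, 0100-0, 01001-*, 01011-*, 011-01, 0110-1, 01110-, 1-0001, 1-0110*, 1-0111*, 1-1110*, 1-1111*, 10-110*, 10-111*, 10011-*, 10111-*, 11-001, 11-110*, 11-111*, 110-10*, 110-11*, 1100-1, 11001-*, 11011-*, 11111-*
[col 2] --0110*, --0111*, -0-111, -0011-*, -10-10*, -10-11*, -1001-*, -1011-*, 0-011-*, 0001--, 010-1-*, 1--110*, 1--111*, 1-011-*, 1-111-*, 10-11-*, 11-11-*, 110-1-*
[col 3] --011-, -10-1-, 1--11-
Prime implicants: --011-, -0-111, -01000, -10-1-, -11001, 0-1100, 00-100, 0001--, 001-00, 01-011, 0100-0, 011-01, 0110-1, 01110-, 1--11-, 1-0001, 11-001, 1100-1
PI chart (minterm → PIs covering it):
  4 | 00-100,0001--
  5 | 0001--  (sole → essential)
  7 | --011-,-0-111,0001--
  8 | -01000,001-00
  12 | 0-1100,00-100,001-00
  15 | -0-111  (sole → essential)
  16 | 0100-0  (sole → essential)
  18 | -10-1-,0100-0
  19 | -10-1-,01-011
  22 | --011-,-10-1-
  23 | --011-,-10-1-
  25 | -11001,011-01,0110-1
  27 | 01-011,0110-1
  28 | 0-1100,01110-
  29 | 011-01,01110-
  33 | 1-0001  (sole → essential)
  38 | --011-,1--11-
  39 | --011-,-0-111,1--11-
  40 | -01000  (sole → essential)
  46 | 1--11-  (sole → essential)
  47 | -0-111,1--11-
  49 | 1-0001,11-001,1100-1
  50 | -10-1-  (sole → essential)
  51 | -10-1-,1100-1
  54 | --011-,-10-1-,1--11-
  55 | --011-,-10-1-,1--11-
  57 | -11001,11-001
  62 | 1--11-  (sole → essential)
  63 | 1--11-  (sole → essential)
Essential prime implicants: -0-111, -01000, -10-1-, 0001--, 0100-0, 1--11-, 1-0001

7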